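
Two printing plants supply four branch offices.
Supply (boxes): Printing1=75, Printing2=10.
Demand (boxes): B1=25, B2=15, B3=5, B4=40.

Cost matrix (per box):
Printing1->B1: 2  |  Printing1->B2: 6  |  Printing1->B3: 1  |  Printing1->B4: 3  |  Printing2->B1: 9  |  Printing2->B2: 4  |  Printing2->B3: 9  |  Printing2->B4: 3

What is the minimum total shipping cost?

One minimum-cost allocation:
  Printing1->B1: 25 × 2 = 50
  Printing1->B2: 5 × 6 = 30
  Printing1->B3: 5 × 1 = 5
  Printing1->B4: 40 × 3 = 120
  Printing2->B2: 10 × 4 = 40
Total = 50 + 30 + 5 + 120 + 40 = 245.

245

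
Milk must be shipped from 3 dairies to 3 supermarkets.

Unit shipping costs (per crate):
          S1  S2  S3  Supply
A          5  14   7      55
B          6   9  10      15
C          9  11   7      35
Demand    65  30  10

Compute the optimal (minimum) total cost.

725

Optimal allocation:
  A->S1: 55 crates
  B->S1: 10 crates
  B->S2: 5 crates
  C->S2: 25 crates
  C->S3: 10 crates
Total cost = 725.
(Supply check: A ships 55; B ships 15; C ships 35.)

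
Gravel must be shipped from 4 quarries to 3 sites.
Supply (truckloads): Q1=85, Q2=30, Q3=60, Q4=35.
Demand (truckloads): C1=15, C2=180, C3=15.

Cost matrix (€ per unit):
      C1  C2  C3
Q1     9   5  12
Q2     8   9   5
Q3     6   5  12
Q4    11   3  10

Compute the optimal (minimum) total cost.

1025

A cheapest plan:
  Q1 to C2: 85 × €5 = €425
  Q2 to C1: 15 × €8 = €120
  Q2 to C3: 15 × €5 = €75
  Q3 to C2: 60 × €5 = €300
  Q4 to C2: 35 × €3 = €105
Total = 425 + 120 + 75 + 300 + 105 = €1025.
(Supply check: Q1 ships 85; Q2 ships 30; Q3 ships 60; Q4 ships 35.)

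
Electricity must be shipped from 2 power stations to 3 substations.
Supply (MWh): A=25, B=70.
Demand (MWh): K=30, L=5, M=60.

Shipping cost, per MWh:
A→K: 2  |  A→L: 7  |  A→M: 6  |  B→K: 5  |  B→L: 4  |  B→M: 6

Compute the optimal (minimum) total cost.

455

An optimal shipping plan:
  A→K: 25 × 2 = 50
  B→K: 5 × 5 = 25
  B→L: 5 × 4 = 20
  B→M: 60 × 6 = 360
Total = 50 + 25 + 20 + 360 = 455.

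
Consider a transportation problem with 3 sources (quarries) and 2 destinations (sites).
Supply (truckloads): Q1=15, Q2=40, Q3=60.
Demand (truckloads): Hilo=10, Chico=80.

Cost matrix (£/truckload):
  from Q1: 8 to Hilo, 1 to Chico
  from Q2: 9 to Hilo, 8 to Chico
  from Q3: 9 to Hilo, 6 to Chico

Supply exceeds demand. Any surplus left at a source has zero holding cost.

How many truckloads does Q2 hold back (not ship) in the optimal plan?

An optimal plan:
  Q1 to Chico: 15 × £1 = £15
  Q2 to Hilo: 10 × £9 = £90
  Q2 to Chico: 5 × £8 = £40
  Q3 to Chico: 60 × £6 = £360
Total cost = £505.
Q2 ships 15 of its 40, leaving 25.

25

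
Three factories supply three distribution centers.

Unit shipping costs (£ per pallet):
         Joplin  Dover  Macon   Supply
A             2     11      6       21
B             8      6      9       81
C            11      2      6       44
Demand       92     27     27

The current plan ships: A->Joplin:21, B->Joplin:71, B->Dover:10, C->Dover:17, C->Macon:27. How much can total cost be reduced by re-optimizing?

Current plan cost = 21·2 + 71·8 + 10·6 + 17·2 + 27·6 = £866.
Optimal plan:
  A->Joplin: 21 × £2 = £42
  B->Joplin: 71 × £8 = £568
  B->Macon: 10 × £9 = £90
  C->Dover: 27 × £2 = £54
  C->Macon: 17 × £6 = £102
Optimal cost = £856.
Saving = 866 − 856 = £10.

10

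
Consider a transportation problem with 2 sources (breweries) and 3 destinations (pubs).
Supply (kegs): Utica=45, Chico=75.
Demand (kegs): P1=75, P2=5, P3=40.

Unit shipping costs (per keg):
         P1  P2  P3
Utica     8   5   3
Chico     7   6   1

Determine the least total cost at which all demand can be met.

Optimal allocation:
  Utica->P1: 40 × 8 = 320
  Utica->P2: 5 × 5 = 25
  Chico->P1: 35 × 7 = 245
  Chico->P3: 40 × 1 = 40
Total = 320 + 25 + 245 + 40 = 630.

630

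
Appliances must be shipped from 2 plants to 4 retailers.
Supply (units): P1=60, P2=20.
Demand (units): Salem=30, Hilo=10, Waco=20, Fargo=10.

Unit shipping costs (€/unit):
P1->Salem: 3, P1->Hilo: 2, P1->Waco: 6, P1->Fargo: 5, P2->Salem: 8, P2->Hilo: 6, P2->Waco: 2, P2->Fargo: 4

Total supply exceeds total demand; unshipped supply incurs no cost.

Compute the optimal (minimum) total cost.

Optimal allocation:
  P1 to Salem: 30 units
  P1 to Hilo: 10 units
  P1 to Fargo: 10 units
  P2 to Waco: 20 units
Total cost = €200.
(Supply check: P1 ships 50; P2 ships 20.)

200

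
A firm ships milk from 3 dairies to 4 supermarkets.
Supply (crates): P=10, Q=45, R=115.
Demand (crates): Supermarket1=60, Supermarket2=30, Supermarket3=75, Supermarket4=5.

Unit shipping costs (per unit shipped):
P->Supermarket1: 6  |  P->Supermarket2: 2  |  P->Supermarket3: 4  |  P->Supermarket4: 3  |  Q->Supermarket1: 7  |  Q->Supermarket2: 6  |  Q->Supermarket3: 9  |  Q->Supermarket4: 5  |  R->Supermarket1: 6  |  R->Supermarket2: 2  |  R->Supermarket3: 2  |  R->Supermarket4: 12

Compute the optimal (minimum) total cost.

630

One minimum-cost allocation:
  P to Supermarket2: 5 × 2 = 10
  P to Supermarket4: 5 × 3 = 15
  Q to Supermarket1: 45 × 7 = 315
  R to Supermarket1: 15 × 6 = 90
  R to Supermarket2: 25 × 2 = 50
  R to Supermarket3: 75 × 2 = 150
Total = 10 + 15 + 315 + 90 + 50 + 150 = 630.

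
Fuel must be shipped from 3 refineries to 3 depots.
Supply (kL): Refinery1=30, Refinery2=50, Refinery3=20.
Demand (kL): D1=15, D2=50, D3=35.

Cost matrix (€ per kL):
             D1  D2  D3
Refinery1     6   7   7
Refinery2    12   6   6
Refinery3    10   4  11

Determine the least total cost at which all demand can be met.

One minimum-cost allocation:
  Refinery1->D1: 15 × €6 = €90
  Refinery1->D3: 15 × €7 = €105
  Refinery2->D2: 30 × €6 = €180
  Refinery2->D3: 20 × €6 = €120
  Refinery3->D2: 20 × €4 = €80
Total = 90 + 105 + 180 + 120 + 80 = €575.
(Supply check: Refinery1 ships 30; Refinery2 ships 50; Refinery3 ships 20.)

575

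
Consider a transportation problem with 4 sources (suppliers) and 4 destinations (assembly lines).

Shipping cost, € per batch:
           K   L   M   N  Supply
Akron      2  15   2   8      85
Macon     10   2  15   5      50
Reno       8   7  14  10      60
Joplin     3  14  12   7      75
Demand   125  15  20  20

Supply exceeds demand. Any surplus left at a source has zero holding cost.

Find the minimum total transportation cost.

Optimal allocation:
  Akron–K: 65 × €2 = €130
  Akron–M: 20 × €2 = €40
  Macon–L: 15 × €2 = €30
  Macon–N: 20 × €5 = €100
  Joplin–K: 60 × €3 = €180
Total = 130 + 40 + 30 + 100 + 180 = €480.

480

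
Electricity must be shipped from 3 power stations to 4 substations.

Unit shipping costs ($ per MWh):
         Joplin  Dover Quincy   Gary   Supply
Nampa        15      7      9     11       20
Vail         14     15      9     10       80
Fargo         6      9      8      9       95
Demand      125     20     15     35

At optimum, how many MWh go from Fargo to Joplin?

95

Solving gives:
  Nampa–Dover: 20 MWh
  Vail–Joplin: 30 MWh
  Vail–Quincy: 15 MWh
  Vail–Gary: 35 MWh
  Fargo–Joplin: 95 MWh
Total cost = $1615.
So Fargo→Joplin carries 95 MWh.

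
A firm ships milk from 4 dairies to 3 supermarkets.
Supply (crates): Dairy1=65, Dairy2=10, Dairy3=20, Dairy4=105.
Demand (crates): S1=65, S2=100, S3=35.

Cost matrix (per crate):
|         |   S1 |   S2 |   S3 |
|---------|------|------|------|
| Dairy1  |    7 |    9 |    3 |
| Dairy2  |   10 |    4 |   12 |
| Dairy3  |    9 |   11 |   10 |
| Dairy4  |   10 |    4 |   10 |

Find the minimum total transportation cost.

1045

A cheapest plan:
  Dairy1->S1: 30 × 7 = 210
  Dairy1->S3: 35 × 3 = 105
  Dairy2->S1: 10 × 10 = 100
  Dairy3->S1: 20 × 9 = 180
  Dairy4->S1: 5 × 10 = 50
  Dairy4->S2: 100 × 4 = 400
Total = 210 + 105 + 100 + 180 + 50 + 400 = 1045.
(Supply check: Dairy1 ships 65; Dairy2 ships 10; Dairy3 ships 20; Dairy4 ships 105.)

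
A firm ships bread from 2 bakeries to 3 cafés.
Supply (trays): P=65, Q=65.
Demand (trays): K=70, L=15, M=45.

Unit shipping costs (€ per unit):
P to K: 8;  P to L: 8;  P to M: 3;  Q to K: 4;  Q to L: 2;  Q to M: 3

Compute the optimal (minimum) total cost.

Optimal allocation:
  P to K: 20 × €8 = €160
  P to M: 45 × €3 = €135
  Q to K: 50 × €4 = €200
  Q to L: 15 × €2 = €30
Total = 160 + 135 + 200 + 30 = €525.

525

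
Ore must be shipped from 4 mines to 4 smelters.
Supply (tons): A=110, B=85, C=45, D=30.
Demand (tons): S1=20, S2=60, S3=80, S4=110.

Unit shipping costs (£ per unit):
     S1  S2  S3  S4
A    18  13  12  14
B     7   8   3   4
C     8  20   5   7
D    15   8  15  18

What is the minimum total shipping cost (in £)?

2265

Optimal allocation:
  A to S2: 30 × £13 = £390
  A to S3: 55 × £12 = £660
  A to S4: 25 × £14 = £350
  B to S4: 85 × £4 = £340
  C to S1: 20 × £8 = £160
  C to S3: 25 × £5 = £125
  D to S2: 30 × £8 = £240
Total = 390 + 660 + 350 + 340 + 160 + 125 + 240 = £2265.
(Supply check: A ships 110; B ships 85; C ships 45; D ships 30.)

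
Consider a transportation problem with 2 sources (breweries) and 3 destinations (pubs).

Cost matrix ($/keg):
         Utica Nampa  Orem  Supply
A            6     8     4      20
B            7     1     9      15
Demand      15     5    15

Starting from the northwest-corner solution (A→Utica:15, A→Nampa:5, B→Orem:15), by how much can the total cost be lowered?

100

Current plan cost = 15·6 + 5·8 + 15·9 = $265.
Optimal plan:
  A to Utica: 5 × $6 = $30
  A to Orem: 15 × $4 = $60
  B to Utica: 10 × $7 = $70
  B to Nampa: 5 × $1 = $5
Optimal cost = $165.
Saving = 265 − 165 = $100.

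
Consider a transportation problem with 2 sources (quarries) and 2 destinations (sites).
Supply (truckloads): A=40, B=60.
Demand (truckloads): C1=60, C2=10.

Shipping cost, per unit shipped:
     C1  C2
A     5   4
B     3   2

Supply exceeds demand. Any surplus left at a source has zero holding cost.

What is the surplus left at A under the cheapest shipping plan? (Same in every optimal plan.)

30

Minimum-cost shipments:
  A→C2: 10 truckloads
  B→C1: 60 truckloads
Total cost = 220.
A ships 10 of its 40, leaving 30.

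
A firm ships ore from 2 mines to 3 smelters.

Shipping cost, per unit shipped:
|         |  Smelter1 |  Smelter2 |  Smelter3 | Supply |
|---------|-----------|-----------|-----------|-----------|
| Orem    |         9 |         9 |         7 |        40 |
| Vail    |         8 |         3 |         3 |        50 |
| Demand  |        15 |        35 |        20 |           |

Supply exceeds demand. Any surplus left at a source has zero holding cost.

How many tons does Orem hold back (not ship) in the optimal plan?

Minimum-cost shipments:
  Orem->Smelter1: 15 × 9 = 135
  Orem->Smelter3: 5 × 7 = 35
  Vail->Smelter2: 35 × 3 = 105
  Vail->Smelter3: 15 × 3 = 45
Total cost = 320.
Orem ships 20 of its 40, leaving 20.

20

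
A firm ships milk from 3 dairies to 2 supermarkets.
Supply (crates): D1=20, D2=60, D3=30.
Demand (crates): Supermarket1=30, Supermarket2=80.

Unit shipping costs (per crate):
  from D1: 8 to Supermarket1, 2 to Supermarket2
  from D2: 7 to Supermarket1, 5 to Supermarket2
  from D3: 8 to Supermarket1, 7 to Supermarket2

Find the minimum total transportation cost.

580

One minimum-cost allocation:
  D1 to Supermarket2: 20 crates
  D2 to Supermarket2: 60 crates
  D3 to Supermarket1: 30 crates
Total cost = 580.
(Supply check: D1 ships 20; D2 ships 60; D3 ships 30.)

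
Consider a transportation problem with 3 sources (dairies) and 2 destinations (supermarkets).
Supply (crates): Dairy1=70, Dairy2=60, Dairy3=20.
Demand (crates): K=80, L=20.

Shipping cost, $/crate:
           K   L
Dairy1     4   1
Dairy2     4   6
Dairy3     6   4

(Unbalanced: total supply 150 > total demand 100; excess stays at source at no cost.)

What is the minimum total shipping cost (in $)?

An optimal shipping plan:
  Dairy1 to K: 20 × $4 = $80
  Dairy1 to L: 20 × $1 = $20
  Dairy2 to K: 60 × $4 = $240
Total = 80 + 20 + 240 = $340.

340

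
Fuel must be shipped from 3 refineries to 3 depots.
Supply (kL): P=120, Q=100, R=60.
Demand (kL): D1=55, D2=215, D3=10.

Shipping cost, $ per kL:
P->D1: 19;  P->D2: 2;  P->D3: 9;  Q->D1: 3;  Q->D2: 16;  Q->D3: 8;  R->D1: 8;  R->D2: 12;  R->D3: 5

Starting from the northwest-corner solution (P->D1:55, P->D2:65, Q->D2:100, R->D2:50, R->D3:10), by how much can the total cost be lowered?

Current plan cost = 55·19 + 65·2 + 100·16 + 50·12 + 10·5 = $3425.
Optimal plan:
  P–D2: 120 kL
  Q–D1: 55 kL
  Q–D2: 35 kL
  Q–D3: 10 kL
  R–D2: 60 kL
Optimal cost = $1765.
Saving = 3425 − 1765 = $1660.

1660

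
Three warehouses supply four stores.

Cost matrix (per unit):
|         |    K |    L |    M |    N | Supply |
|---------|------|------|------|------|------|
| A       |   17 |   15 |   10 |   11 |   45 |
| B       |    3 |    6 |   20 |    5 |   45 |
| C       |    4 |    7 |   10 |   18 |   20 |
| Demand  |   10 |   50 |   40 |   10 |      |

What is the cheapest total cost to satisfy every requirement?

A cheapest plan:
  A to M: 40 × 10 = 400
  A to N: 5 × 11 = 55
  B to L: 40 × 6 = 240
  B to N: 5 × 5 = 25
  C to K: 10 × 4 = 40
  C to L: 10 × 7 = 70
Total = 400 + 55 + 240 + 25 + 40 + 70 = 830.

830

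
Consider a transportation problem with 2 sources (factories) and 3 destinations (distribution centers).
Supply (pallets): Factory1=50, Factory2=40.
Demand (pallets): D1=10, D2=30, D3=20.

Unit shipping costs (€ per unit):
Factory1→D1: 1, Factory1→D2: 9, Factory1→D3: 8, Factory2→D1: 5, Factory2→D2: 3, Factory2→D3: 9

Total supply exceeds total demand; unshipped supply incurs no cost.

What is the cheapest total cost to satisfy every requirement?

260

An optimal shipping plan:
  Factory1 to D1: 10 × €1 = €10
  Factory1 to D3: 20 × €8 = €160
  Factory2 to D2: 30 × €3 = €90
Total = 10 + 160 + 90 = €260.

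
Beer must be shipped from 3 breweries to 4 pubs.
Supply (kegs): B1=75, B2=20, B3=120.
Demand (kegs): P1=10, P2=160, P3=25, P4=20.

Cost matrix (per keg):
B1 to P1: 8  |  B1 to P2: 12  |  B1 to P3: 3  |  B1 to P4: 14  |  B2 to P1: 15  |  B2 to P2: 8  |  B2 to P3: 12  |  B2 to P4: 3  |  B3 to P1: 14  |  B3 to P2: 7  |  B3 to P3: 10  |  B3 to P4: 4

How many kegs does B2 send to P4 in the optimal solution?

Solving gives:
  B1→P1: 10 × 8 = 80
  B1→P2: 40 × 12 = 480
  B1→P3: 25 × 3 = 75
  B2→P4: 20 × 3 = 60
  B3→P2: 120 × 7 = 840
Total cost = 1535.
So B2→P4 carries 20 kegs.

20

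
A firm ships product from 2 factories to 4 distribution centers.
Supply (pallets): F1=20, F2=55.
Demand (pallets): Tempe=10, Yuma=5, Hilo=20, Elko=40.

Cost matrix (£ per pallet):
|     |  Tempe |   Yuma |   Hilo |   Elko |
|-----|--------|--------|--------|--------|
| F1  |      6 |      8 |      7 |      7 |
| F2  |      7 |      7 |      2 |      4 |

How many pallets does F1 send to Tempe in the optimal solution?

10

Optimal shipments:
  F1->Tempe: 10 pallets
  F1->Yuma: 5 pallets
  F1->Elko: 5 pallets
  F2->Hilo: 20 pallets
  F2->Elko: 35 pallets
Total cost = £315.
So F1→Tempe carries 10 pallets.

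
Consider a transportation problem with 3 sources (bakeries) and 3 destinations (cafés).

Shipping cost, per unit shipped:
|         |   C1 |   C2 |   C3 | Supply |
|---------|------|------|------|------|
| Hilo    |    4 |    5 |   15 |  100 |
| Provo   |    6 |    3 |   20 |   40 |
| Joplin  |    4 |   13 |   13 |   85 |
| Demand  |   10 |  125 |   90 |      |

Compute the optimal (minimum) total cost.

1765

A cheapest plan:
  Hilo–C1: 10 × 4 = 40
  Hilo–C2: 85 × 5 = 425
  Hilo–C3: 5 × 15 = 75
  Provo–C2: 40 × 3 = 120
  Joplin–C3: 85 × 13 = 1105
Total = 40 + 425 + 75 + 120 + 1105 = 1765.
(Supply check: Hilo ships 100; Provo ships 40; Joplin ships 85.)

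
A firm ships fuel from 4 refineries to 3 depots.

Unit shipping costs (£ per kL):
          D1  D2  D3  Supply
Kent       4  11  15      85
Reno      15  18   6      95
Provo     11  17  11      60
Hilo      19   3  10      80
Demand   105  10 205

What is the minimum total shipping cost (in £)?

An optimal shipping plan:
  Kent→D1: 85 × £4 = £340
  Reno→D3: 95 × £6 = £570
  Provo→D1: 20 × £11 = £220
  Provo→D3: 40 × £11 = £440
  Hilo→D2: 10 × £3 = £30
  Hilo→D3: 70 × £10 = £700
Total = 340 + 570 + 220 + 440 + 30 + 700 = £2300.
(Supply check: Kent ships 85; Reno ships 95; Provo ships 60; Hilo ships 80.)

2300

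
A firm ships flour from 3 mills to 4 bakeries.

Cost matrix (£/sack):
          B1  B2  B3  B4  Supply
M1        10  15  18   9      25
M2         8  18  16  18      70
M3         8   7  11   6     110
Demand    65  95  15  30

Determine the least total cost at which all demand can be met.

Optimal allocation:
  M1→B4: 25 × £9 = £225
  M2→B1: 65 × £8 = £520
  M2→B3: 5 × £16 = £80
  M3→B2: 95 × £7 = £665
  M3→B3: 10 × £11 = £110
  M3→B4: 5 × £6 = £30
Total = 225 + 520 + 80 + 665 + 110 + 30 = £1630.

1630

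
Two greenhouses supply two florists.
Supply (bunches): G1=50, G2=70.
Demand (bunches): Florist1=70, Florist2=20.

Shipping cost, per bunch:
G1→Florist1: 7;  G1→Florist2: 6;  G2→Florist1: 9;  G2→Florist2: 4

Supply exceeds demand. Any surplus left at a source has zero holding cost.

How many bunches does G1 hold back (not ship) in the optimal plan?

0

An optimal plan:
  G1 to Florist1: 50 × 7 = 350
  G2 to Florist1: 20 × 9 = 180
  G2 to Florist2: 20 × 4 = 80
Total cost = 610.
G1 ships 50 of its 50, leaving 0.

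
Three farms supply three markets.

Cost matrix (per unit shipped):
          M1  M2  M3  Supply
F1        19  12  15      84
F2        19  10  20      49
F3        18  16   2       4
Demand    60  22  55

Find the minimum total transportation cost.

2133

An optimal shipping plan:
  F1–M1: 33 × 19 = 627
  F1–M3: 51 × 15 = 765
  F2–M1: 27 × 19 = 513
  F2–M2: 22 × 10 = 220
  F3–M3: 4 × 2 = 8
Total = 627 + 765 + 513 + 220 + 8 = 2133.
(Supply check: F1 ships 84; F2 ships 49; F3 ships 4.)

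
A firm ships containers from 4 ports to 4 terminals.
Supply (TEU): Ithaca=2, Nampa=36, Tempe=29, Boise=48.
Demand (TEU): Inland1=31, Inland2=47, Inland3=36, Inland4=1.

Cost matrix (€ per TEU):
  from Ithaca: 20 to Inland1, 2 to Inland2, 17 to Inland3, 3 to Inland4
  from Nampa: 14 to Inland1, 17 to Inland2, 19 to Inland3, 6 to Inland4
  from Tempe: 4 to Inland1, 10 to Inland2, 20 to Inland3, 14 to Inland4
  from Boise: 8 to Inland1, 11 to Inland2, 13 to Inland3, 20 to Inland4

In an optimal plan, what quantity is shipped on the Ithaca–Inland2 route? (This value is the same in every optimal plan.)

Optimal shipments:
  Ithaca→Inland2: 2 × €2 = €4
  Nampa→Inland1: 2 × €14 = €28
  Nampa→Inland2: 33 × €17 = €561
  Nampa→Inland4: 1 × €6 = €6
  Tempe→Inland1: 29 × €4 = €116
  Boise→Inland2: 12 × €11 = €132
  Boise→Inland3: 36 × €13 = €468
Total cost = €1315.
So Ithaca→Inland2 carries 2 TEU.

2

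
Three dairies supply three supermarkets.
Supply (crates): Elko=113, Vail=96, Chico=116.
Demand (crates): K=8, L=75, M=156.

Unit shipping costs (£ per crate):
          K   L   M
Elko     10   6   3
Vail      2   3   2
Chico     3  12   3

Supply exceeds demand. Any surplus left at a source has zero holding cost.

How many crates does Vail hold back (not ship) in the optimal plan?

Minimum-cost shipments:
  Elko to M: 27 × £3 = £81
  Vail to K: 8 × £2 = £16
  Vail to L: 75 × £3 = £225
  Vail to M: 13 × £2 = £26
  Chico to M: 116 × £3 = £348
Total cost = £696.
Vail ships 96 of its 96, leaving 0.

0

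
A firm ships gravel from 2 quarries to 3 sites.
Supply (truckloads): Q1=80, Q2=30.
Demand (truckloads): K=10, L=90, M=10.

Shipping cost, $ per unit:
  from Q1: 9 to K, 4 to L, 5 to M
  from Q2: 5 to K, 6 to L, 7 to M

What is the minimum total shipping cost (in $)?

An optimal shipping plan:
  Q1→L: 70 × $4 = $280
  Q1→M: 10 × $5 = $50
  Q2→K: 10 × $5 = $50
  Q2→L: 20 × $6 = $120
Total = 280 + 50 + 50 + 120 = $500.

500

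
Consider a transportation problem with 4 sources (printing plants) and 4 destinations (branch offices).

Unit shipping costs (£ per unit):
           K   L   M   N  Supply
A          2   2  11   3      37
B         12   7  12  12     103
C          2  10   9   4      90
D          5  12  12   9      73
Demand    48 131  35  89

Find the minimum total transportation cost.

1745

A cheapest plan:
  A->L: 37 × £2 = £74
  B->L: 94 × £7 = £658
  B->M: 9 × £12 = £108
  C->M: 1 × £9 = £9
  C->N: 89 × £4 = £356
  D->K: 48 × £5 = £240
  D->M: 25 × £12 = £300
Total = 74 + 658 + 108 + 9 + 356 + 240 + 300 = £1745.
(Supply check: A ships 37; B ships 103; C ships 90; D ships 73.)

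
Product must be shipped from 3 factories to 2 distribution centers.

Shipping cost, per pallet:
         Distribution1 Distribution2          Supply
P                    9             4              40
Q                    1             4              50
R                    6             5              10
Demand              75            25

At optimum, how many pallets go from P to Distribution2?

25

Solving gives:
  P–Distribution1: 15 × 9 = 135
  P–Distribution2: 25 × 4 = 100
  Q–Distribution1: 50 × 1 = 50
  R–Distribution1: 10 × 6 = 60
Total cost = 345.
So P→Distribution2 carries 25 pallets.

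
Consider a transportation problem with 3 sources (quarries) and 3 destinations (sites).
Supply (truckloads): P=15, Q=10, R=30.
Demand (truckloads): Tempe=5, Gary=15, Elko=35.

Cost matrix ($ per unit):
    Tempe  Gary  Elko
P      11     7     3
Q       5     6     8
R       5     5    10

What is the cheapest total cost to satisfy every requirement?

Optimal allocation:
  P→Elko: 15 × $3 = $45
  Q→Elko: 10 × $8 = $80
  R→Tempe: 5 × $5 = $25
  R→Gary: 15 × $5 = $75
  R→Elko: 10 × $10 = $100
Total = 45 + 80 + 25 + 75 + 100 = $325.

325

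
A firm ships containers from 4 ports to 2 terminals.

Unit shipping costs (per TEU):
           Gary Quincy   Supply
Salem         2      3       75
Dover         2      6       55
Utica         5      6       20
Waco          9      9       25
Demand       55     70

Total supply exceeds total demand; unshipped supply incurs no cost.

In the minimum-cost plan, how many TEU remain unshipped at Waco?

Minimum-cost shipments:
  Salem->Quincy: 70 TEU
  Dover->Gary: 55 TEU
Total cost = 320.
Waco ships 0 of its 25, leaving 25.

25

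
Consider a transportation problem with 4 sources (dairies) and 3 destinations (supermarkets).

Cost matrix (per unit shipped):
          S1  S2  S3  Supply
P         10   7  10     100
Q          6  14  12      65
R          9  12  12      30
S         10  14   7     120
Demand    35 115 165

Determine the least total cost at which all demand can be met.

2470

An optimal shipping plan:
  P–S2: 100 crates
  Q–S1: 35 crates
  Q–S3: 30 crates
  R–S2: 15 crates
  R–S3: 15 crates
  S–S3: 120 crates
Total cost = 2470.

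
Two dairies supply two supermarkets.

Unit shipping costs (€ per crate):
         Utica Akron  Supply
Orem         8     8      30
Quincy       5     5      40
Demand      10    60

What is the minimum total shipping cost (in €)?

440

One minimum-cost allocation:
  Orem–Akron: 30 × €8 = €240
  Quincy–Utica: 10 × €5 = €50
  Quincy–Akron: 30 × €5 = €150
Total = 240 + 50 + 150 = €440.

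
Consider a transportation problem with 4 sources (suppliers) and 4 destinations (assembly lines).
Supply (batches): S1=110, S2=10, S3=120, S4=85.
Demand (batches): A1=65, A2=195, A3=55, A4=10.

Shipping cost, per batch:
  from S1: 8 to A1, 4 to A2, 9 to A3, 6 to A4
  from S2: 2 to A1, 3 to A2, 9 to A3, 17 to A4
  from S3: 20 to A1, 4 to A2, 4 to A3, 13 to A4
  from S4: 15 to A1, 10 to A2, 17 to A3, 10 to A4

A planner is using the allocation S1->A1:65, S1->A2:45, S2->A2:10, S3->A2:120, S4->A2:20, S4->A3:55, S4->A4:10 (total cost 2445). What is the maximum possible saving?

Current plan cost = 65·8 + 45·4 + 10·3 + 120·4 + 20·10 + 55·17 + 10·10 = 2445.
Optimal plan:
  S1→A1: 55 × 8 = 440
  S1→A2: 55 × 4 = 220
  S2→A1: 10 × 2 = 20
  S3→A2: 65 × 4 = 260
  S3→A3: 55 × 4 = 220
  S4→A2: 75 × 10 = 750
  S4→A4: 10 × 10 = 100
Optimal cost = 2010.
Saving = 2445 − 2010 = 435.

435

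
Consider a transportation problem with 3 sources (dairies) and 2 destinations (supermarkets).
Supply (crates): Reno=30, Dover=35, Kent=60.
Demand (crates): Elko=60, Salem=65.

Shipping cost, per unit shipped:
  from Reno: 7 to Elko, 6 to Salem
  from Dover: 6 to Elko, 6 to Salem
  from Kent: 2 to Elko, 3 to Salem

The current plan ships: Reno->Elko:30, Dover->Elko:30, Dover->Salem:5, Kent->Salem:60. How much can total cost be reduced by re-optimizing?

Current plan cost = 30·7 + 30·6 + 5·6 + 60·3 = 600.
Optimal plan:
  Reno→Salem: 30 × 6 = 180
  Dover→Salem: 35 × 6 = 210
  Kent→Elko: 60 × 2 = 120
Optimal cost = 510.
Saving = 600 − 510 = 90.

90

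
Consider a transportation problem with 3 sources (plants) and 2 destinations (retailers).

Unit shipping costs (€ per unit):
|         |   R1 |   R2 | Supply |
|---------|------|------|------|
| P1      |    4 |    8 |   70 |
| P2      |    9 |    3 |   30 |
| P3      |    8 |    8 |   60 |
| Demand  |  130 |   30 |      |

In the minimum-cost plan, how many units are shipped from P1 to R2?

Optimal shipments:
  P1->R1: 70 × €4 = €280
  P2->R2: 30 × €3 = €90
  P3->R1: 60 × €8 = €480
Total cost = €850.
The route P1→R2 is not used.

0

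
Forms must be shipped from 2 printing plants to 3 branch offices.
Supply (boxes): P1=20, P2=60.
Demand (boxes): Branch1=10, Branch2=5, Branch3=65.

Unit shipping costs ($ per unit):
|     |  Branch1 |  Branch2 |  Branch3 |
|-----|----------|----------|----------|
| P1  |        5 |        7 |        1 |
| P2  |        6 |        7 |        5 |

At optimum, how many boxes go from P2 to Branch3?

45

Solving gives:
  P1→Branch3: 20 × $1 = $20
  P2→Branch1: 10 × $6 = $60
  P2→Branch2: 5 × $7 = $35
  P2→Branch3: 45 × $5 = $225
Total cost = $340.
So P2→Branch3 carries 45 boxes.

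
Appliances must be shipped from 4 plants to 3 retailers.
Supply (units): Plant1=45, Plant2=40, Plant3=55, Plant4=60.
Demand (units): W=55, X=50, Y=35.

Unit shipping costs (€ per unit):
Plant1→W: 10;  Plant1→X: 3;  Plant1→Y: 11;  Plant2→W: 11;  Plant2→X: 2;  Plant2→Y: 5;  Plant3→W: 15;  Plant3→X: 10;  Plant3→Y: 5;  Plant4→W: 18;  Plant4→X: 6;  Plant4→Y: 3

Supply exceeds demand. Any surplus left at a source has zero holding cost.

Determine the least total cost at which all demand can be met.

845

Optimal allocation:
  Plant1–W: 45 × €10 = €450
  Plant2–X: 40 × €2 = €80
  Plant3–W: 10 × €15 = €150
  Plant4–X: 10 × €6 = €60
  Plant4–Y: 35 × €3 = €105
Total = 450 + 80 + 150 + 60 + 105 = €845.
(Supply check: Plant1 ships 45; Plant2 ships 40; Plant3 ships 10; Plant4 ships 45.)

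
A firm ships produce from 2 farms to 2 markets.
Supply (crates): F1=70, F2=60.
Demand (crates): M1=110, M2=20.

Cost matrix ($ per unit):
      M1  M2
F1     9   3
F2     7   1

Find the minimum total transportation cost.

A cheapest plan:
  F1 to M1: 50 crates
  F1 to M2: 20 crates
  F2 to M1: 60 crates
Total cost = $930.

930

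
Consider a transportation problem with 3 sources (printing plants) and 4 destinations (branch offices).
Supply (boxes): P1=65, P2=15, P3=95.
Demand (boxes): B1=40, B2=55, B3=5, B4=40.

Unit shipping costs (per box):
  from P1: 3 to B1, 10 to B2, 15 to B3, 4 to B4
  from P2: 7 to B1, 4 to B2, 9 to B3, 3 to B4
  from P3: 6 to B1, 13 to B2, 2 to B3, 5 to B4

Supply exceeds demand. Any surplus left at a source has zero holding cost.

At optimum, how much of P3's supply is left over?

35

An optimal plan:
  P1–B1: 25 × 3 = 75
  P1–B2: 40 × 10 = 400
  P2–B2: 15 × 4 = 60
  P3–B1: 15 × 6 = 90
  P3–B3: 5 × 2 = 10
  P3–B4: 40 × 5 = 200
Total cost = 835.
P3 ships 60 of its 95, leaving 35.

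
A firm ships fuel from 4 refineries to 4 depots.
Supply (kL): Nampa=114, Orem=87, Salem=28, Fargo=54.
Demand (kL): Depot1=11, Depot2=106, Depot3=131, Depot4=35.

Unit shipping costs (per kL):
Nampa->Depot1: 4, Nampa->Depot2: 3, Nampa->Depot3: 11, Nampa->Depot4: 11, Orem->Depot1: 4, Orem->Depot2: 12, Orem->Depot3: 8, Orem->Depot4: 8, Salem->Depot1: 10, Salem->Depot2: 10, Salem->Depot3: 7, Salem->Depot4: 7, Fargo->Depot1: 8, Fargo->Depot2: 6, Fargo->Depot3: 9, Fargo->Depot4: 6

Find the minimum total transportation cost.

1611

A cheapest plan:
  Nampa→Depot1: 8 × 4 = 32
  Nampa→Depot2: 106 × 3 = 318
  Orem→Depot1: 3 × 4 = 12
  Orem→Depot3: 84 × 8 = 672
  Salem→Depot3: 28 × 7 = 196
  Fargo→Depot3: 19 × 9 = 171
  Fargo→Depot4: 35 × 6 = 210
Total = 32 + 318 + 12 + 672 + 196 + 171 + 210 = 1611.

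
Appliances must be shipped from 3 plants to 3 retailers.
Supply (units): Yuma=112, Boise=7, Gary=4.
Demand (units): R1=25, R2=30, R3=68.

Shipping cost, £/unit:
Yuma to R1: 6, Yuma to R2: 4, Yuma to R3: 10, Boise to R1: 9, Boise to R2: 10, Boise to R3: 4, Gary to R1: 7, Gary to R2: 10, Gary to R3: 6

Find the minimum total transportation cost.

892

Optimal allocation:
  Yuma→R1: 25 × £6 = £150
  Yuma→R2: 30 × £4 = £120
  Yuma→R3: 57 × £10 = £570
  Boise→R3: 7 × £4 = £28
  Gary→R3: 4 × £6 = £24
Total = 150 + 120 + 570 + 28 + 24 = £892.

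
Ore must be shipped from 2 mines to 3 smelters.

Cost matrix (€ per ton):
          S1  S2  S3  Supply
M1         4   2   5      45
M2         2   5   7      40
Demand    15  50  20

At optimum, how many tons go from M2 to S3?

Optimal shipments:
  M1->S2: 45 tons
  M2->S1: 15 tons
  M2->S2: 5 tons
  M2->S3: 20 tons
Total cost = €285.
So M2→S3 carries 20 tons.

20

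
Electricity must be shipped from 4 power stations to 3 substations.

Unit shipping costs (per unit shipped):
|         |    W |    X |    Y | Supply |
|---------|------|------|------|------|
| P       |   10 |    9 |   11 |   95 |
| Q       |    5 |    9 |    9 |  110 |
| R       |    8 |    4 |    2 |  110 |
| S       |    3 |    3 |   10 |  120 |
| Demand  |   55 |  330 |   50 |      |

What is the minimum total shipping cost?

2325

An optimal shipping plan:
  P->X: 95 × 9 = 855
  Q->W: 55 × 5 = 275
  Q->X: 55 × 9 = 495
  R->X: 60 × 4 = 240
  R->Y: 50 × 2 = 100
  S->X: 120 × 3 = 360
Total = 855 + 275 + 495 + 240 + 100 + 360 = 2325.
(Supply check: P ships 95; Q ships 110; R ships 110; S ships 120.)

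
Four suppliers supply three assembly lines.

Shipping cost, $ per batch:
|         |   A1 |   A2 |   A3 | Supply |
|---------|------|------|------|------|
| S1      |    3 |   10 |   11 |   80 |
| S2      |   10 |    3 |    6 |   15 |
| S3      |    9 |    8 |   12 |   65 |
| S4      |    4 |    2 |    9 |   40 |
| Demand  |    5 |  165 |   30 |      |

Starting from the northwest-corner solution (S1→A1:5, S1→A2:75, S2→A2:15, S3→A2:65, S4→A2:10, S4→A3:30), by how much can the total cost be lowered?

Current plan cost = 5·3 + 75·10 + 15·3 + 65·8 + 10·2 + 30·9 = $1620.
Optimal plan:
  S1–A1: 5 × $3 = $15
  S1–A2: 45 × $10 = $450
  S1–A3: 30 × $11 = $330
  S2–A2: 15 × $3 = $45
  S3–A2: 65 × $8 = $520
  S4–A2: 40 × $2 = $80
Optimal cost = $1440.
Saving = 1620 − 1440 = $180.

180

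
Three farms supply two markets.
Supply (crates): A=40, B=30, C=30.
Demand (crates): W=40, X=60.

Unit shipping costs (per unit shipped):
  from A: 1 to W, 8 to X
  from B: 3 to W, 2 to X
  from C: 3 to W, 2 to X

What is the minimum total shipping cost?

Optimal allocation:
  A->W: 40 × 1 = 40
  B->X: 30 × 2 = 60
  C->X: 30 × 2 = 60
Total = 40 + 60 + 60 = 160.

160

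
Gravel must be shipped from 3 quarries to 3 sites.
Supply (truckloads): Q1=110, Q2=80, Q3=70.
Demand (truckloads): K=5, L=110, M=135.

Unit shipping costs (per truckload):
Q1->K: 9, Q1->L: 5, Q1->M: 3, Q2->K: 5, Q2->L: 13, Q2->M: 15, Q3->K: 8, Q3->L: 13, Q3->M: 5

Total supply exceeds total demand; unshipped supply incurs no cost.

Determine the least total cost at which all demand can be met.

An optimal shipping plan:
  Q1 to L: 45 × 5 = 225
  Q1 to M: 65 × 3 = 195
  Q2 to K: 5 × 5 = 25
  Q2 to L: 65 × 13 = 845
  Q3 to M: 70 × 5 = 350
Total = 225 + 195 + 25 + 845 + 350 = 1640.

1640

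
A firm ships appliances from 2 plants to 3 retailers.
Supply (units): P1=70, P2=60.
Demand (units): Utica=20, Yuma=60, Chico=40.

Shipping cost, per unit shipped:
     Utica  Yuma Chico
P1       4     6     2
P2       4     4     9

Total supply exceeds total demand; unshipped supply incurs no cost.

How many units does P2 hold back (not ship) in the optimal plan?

0

Minimum-cost shipments:
  P1→Utica: 20 units
  P1→Chico: 40 units
  P2→Yuma: 60 units
Total cost = 400.
P2 ships 60 of its 60, leaving 0.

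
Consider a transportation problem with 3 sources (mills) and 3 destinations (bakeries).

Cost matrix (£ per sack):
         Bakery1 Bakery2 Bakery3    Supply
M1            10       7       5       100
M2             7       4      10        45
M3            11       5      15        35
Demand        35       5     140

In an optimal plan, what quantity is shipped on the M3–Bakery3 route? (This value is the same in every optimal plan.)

Optimal shipments:
  M1–Bakery3: 100 × £5 = £500
  M2–Bakery1: 5 × £7 = £35
  M2–Bakery3: 40 × £10 = £400
  M3–Bakery1: 30 × £11 = £330
  M3–Bakery2: 5 × £5 = £25
Total cost = £1290.
The route M3→Bakery3 is not used.

0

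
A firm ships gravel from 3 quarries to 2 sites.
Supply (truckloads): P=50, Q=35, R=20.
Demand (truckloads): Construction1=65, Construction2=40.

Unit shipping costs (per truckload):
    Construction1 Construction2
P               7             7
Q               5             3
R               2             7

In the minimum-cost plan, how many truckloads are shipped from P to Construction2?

The minimum-cost plan:
  P→Construction1: 45 × 7 = 315
  P→Construction2: 5 × 7 = 35
  Q→Construction2: 35 × 3 = 105
  R→Construction1: 20 × 2 = 40
Total cost = 495.
So P→Construction2 carries 5 truckloads.

5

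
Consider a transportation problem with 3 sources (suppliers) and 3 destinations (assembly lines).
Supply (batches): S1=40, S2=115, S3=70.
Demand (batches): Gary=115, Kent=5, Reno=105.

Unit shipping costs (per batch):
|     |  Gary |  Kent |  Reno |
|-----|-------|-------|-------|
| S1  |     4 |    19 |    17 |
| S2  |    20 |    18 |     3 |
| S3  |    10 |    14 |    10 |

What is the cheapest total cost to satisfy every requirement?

An optimal shipping plan:
  S1→Gary: 40 × 4 = 160
  S2→Gary: 5 × 20 = 100
  S2→Kent: 5 × 18 = 90
  S2→Reno: 105 × 3 = 315
  S3→Gary: 70 × 10 = 700
Total = 160 + 100 + 90 + 315 + 700 = 1365.
(Supply check: S1 ships 40; S2 ships 115; S3 ships 70.)

1365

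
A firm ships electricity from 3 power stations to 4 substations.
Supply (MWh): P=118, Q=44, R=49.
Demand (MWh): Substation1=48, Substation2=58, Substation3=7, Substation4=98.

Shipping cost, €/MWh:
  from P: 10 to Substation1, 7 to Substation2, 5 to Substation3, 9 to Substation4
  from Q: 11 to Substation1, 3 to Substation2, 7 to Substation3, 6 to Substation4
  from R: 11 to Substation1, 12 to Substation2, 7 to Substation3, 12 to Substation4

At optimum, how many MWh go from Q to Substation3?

0

Optimal shipments:
  P to Substation2: 14 × €7 = €98
  P to Substation3: 6 × €5 = €30
  P to Substation4: 98 × €9 = €882
  Q to Substation2: 44 × €3 = €132
  R to Substation1: 48 × €11 = €528
  R to Substation3: 1 × €7 = €7
Total cost = €1677.
The route Q→Substation3 is not used.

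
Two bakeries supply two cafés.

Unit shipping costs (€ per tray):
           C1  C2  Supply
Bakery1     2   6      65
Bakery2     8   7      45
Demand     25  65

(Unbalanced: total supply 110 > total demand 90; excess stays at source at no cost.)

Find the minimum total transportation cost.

465

One minimum-cost allocation:
  Bakery1->C1: 25 × €2 = €50
  Bakery1->C2: 40 × €6 = €240
  Bakery2->C2: 25 × €7 = €175
Total = 50 + 240 + 175 = €465.
(Supply check: Bakery1 ships 65; Bakery2 ships 25.)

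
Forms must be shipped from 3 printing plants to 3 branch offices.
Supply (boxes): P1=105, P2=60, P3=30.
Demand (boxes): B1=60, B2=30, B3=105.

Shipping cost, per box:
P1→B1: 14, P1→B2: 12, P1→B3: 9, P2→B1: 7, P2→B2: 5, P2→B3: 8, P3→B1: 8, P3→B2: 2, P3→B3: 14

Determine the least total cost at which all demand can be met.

1425

Optimal allocation:
  P1->B3: 105 × 9 = 945
  P2->B1: 60 × 7 = 420
  P3->B2: 30 × 2 = 60
Total = 945 + 420 + 60 = 1425.
(Supply check: P1 ships 105; P2 ships 60; P3 ships 30.)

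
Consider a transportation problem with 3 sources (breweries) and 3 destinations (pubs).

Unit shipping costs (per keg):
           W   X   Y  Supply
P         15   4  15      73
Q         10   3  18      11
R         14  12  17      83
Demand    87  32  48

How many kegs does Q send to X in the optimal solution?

The minimum-cost plan:
  P->X: 32 × 4 = 128
  P->Y: 41 × 15 = 615
  Q->W: 11 × 10 = 110
  R->W: 76 × 14 = 1064
  R->Y: 7 × 17 = 119
Total cost = 2036.
The route Q→X is not used.

0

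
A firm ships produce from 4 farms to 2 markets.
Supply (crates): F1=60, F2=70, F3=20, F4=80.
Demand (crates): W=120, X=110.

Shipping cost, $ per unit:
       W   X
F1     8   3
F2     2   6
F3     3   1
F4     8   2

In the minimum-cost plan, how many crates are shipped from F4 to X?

Solving gives:
  F1–W: 30 crates
  F1–X: 30 crates
  F2–W: 70 crates
  F3–W: 20 crates
  F4–X: 80 crates
Total cost = $690.
So F4→X carries 80 crates.

80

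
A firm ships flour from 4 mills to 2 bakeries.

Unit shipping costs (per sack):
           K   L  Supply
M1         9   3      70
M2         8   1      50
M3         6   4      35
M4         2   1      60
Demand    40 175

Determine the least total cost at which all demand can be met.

500

A cheapest plan:
  M1→L: 70 sacks
  M2→L: 50 sacks
  M3→L: 35 sacks
  M4→K: 40 sacks
  M4→L: 20 sacks
Total cost = 500.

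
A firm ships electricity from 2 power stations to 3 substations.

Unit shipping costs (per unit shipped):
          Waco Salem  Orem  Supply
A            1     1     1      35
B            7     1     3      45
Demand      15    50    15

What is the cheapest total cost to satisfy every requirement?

A cheapest plan:
  A to Waco: 15 × 1 = 15
  A to Salem: 5 × 1 = 5
  A to Orem: 15 × 1 = 15
  B to Salem: 45 × 1 = 45
Total = 15 + 5 + 15 + 45 = 80.

80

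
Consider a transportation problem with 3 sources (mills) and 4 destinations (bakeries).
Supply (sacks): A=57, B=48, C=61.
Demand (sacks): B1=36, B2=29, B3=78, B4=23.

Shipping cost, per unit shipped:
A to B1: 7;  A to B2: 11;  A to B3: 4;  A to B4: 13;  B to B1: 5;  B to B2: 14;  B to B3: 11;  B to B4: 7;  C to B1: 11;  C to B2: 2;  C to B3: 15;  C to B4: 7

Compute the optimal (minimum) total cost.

894

A cheapest plan:
  A to B3: 57 sacks
  B to B1: 36 sacks
  B to B3: 12 sacks
  C to B2: 29 sacks
  C to B3: 9 sacks
  C to B4: 23 sacks
Total cost = 894.
(Supply check: A ships 57; B ships 48; C ships 61.)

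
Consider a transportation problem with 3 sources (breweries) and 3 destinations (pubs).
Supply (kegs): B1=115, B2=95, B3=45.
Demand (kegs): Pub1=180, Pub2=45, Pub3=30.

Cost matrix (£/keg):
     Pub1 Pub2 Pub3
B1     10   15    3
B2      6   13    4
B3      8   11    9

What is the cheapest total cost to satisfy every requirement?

One minimum-cost allocation:
  B1→Pub1: 85 × £10 = £850
  B1→Pub3: 30 × £3 = £90
  B2→Pub1: 95 × £6 = £570
  B3→Pub2: 45 × £11 = £495
Total = 850 + 90 + 570 + 495 = £2005.
(Supply check: B1 ships 115; B2 ships 95; B3 ships 45.)

2005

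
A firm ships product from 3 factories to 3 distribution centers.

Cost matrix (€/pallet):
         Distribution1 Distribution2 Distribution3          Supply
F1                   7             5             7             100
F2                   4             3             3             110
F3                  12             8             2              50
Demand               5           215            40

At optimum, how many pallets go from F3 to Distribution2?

10

Optimal shipments:
  F1→Distribution2: 100 × €5 = €500
  F2→Distribution1: 5 × €4 = €20
  F2→Distribution2: 105 × €3 = €315
  F3→Distribution2: 10 × €8 = €80
  F3→Distribution3: 40 × €2 = €80
Total cost = €995.
So F3→Distribution2 carries 10 pallets.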